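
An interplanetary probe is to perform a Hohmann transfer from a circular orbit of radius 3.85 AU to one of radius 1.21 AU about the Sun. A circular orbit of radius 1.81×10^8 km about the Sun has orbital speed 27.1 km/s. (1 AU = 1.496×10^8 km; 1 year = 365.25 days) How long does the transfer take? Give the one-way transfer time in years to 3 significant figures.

t = 2.01 years

From the circular-orbit relation v² = μ/r at r = 1.81×10^8 km: μ = v²r = (27.1)² × 1.81×10^8 = 1.32928×10^11 km³/s².
In km: r₁ = 3.85 × 1.496×10^8 = 5.7596×10^8 km; r₂ = 1.21 × 1.496×10^8 = 1.81016×10^8 km.
The Hohmann ellipse has a_t = (r₁ + r₂)/2 = 3.78488×10^8 km.
Half the transfer-orbit period gives t = π√(a_t³/μ) = 6.345×10^7 s.
Converting: 6.345×10^7 s ÷ 3.15576×10^7 s/year (365.25 × 86400) = 2.01 years.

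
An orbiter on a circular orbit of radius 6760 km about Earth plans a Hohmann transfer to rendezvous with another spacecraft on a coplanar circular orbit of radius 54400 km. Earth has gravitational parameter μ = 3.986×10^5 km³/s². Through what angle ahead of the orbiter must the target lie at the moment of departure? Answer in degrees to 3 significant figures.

Transfer-ellipse semi-major axis a_t = (r₁ + r₂)/2 = (6760 + 54400)/2 = 30580 km.
Transfer time t = π√(a_t³/μ) = 26610 s.
The target's mean motion on its circular orbit is ω₂ = √(μ/r₂³) = 4.976×10^-5 rad/s.
Angle swept by the target during transfer: ω₂·t = 1.324 rad = 75.86°.
The orbiter traverses 180° on the transfer ellipse, so the target must lead by 180° − 75.86° = 104°.

φ = 104°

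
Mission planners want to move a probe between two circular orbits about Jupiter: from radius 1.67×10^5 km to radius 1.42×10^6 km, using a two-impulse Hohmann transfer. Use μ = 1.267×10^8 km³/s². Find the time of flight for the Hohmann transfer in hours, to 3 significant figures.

t = 54.8 hours

Semi-major axis of the transfer orbit: a_t = (1.670×10^5 + 1.420×10^6)/2 = 7.935×10^5 km.
Transfer time t = π√(a_t³/μ) = π√((7.935×10^5)³ / 1.267×10^8) = 1.973×10^5 s.
Converting: 1.973×10^5 s ÷ 3600 s/hour = 54.8 hours.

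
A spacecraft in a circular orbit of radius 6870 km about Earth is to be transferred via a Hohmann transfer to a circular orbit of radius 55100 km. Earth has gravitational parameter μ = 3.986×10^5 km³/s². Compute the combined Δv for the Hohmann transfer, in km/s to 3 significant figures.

Δv = 3.96 km/s

Transfer-ellipse semi-major axis a_t = (r₁ + r₂)/2 = (6870 + 55100)/2 = 30985 km.
Circular speed at r₁: v₁ = √(μ/r₁) = √(3.986×10^5/6870) = 7.61711 km/s.
On the transfer ellipse at r₁, v² = μ(2/r − 1/a) gives v_p = √[μ(2/r₁ − 1/a_t)] = 10.1576 km/s.
First burn Δv₁ = |v_p − v₁| = 2.5405 km/s.
Circular speed at r₂: v₂ = √(μ/r₂) = 2.68963 km/s.
Transfer-orbit speed at r₂: v_a = √[μ(2/r₂ − 1/a_t)] = 1.26647 km/s.
Second burn Δv₂ = |v₂ − v_a| = 1.4232 km/s.
Total Δv = Δv₁ + Δv₂ = 3.964 km/s.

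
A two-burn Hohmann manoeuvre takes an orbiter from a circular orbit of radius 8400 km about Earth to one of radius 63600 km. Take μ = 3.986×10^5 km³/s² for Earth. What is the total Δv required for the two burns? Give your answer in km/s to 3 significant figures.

Semi-major axis of the transfer orbit: a_t = (8400 + 63600)/2 = 36000 km.
At r₁ the circular-orbit speed is v₁ = √(μ/r₁) = 6.8886 km/s.
On the transfer ellipse at r₁, vis-viva equation gives v_p = √[μ(2/r₁ − 1/a_t)] = 9.1560 km/s.
First burn Δv₁ = |v_p − v₁| = 2.2674 km/s.
Circular speed at r₂: v₂ = √(μ/r₂) = 2.5035 km/s.
Transfer-orbit speed at r₂: v_a = √[μ(2/r₂ − 1/a_t)] = 1.2093 km/s.
Second burn Δv₂ = |v₂ − v_a| = 1.2942 km/s.
Δv = Δv₁ + Δv₂ = 2.2674 + 1.2942 = 3.562 km/s.

Δv = 3.56 km/s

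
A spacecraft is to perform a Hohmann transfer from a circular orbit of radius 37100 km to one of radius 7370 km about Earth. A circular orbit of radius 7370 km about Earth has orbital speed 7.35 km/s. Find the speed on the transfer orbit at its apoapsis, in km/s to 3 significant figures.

v = 1.89 km/s

From the circular-orbit relation v² = μ/r at r = 7370 km: μ = v²r = (7.35)² × 7370 = 3.98146×10^5 km³/s².
The Hohmann ellipse has a_t = (r₁ + r₂)/2 = 22235 km.
The apoapsis of the transfer ellipse is at r = 37100 km.
Applying v² = μ(2/r − 1/a_t): v = 1.886 km/s.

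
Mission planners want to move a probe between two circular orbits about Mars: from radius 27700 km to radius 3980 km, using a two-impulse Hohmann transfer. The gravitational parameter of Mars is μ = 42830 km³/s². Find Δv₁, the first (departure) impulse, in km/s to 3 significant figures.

Δv₁ = 0.620 km/s

Semi-major axis of the transfer orbit: a_t = (27700 + 3980)/2 = 15840 km.
Circular speed at r = 27700 km: v_c = √(μ/r) = 1.2435 km/s.
Vis-viva on the transfer ellipse at r = 27700 km gives v_t = √[μ(2/r − 1/a_t)] = 0.62330 km/s.
Δv₁ = |v_t − v_c| = |0.62330 − 1.2435| = 0.6202 km/s.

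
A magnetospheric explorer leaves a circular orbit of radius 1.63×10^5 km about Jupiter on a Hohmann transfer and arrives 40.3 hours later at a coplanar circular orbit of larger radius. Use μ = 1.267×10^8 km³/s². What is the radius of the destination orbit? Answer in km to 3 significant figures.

r₂ = 1.13×10^6 km

Transfer time t = 40.3 hours = 1.4508×10^5 s, and t = π√(a_t³/μ).
So a_t = (μ t²/π²)^(1/3) = (1.267×10^8 × (1.4508×10^5)² / π²)^(1/3) = 6.4649×10^5 km.
Since a_t = (r₁ + r₂)/2, r₂ = 2a_t − r₁ = 2×6.4649×10^5 − 1.630×10^5 = 1.12998×10^6 km.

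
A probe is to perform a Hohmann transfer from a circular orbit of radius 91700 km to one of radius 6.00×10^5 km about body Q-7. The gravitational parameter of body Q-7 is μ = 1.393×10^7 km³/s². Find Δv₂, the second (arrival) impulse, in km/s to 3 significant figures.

Transfer-ellipse semi-major axis a_t = (r₁ + r₂)/2 = (91700 + 6.000×10^5)/2 = 3.4585×10^5 km.
On the circular orbit at r = 6.000×10^5 km, v_c = √(μ/r) = 4.818 km/s.
Transfer-orbit speed at the same r (vis-viva, a = a_t): v_t = √[μ(2/r − 1/a_t)] = 2.481 km/s.
Δv₂ = |v_t − v_c| = |2.481 − 4.818| = 2.337 km/s.

Δv₂ = 2.34 km/s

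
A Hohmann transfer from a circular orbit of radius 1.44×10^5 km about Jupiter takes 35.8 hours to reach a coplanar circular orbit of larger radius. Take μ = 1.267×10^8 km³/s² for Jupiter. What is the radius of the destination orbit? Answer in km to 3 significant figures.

Transfer time t = 35.8 hours = 1.2888×10^5 s, and t = π√(a_t³/μ).
So a_t = (μ t²/π²)^(1/3) = (1.267×10^8 × (1.2888×10^5)² / π²)^(1/3) = 5.9742×10^5 km.
Since a_t = (r₁ + r₂)/2, r₂ = 2a_t − r₁ = 2×5.9742×10^5 − 1.440×10^5 = 1.05084×10^6 km.

r₂ = 1.05×10^6 km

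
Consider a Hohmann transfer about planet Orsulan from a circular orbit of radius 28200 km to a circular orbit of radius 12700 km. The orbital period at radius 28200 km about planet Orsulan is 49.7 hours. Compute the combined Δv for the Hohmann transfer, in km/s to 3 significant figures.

Δv = 0.467 km/s

From Kepler's third law T² = 4π²r³/μ at r = 28200 km, T = 49.7 hours = 49.7 × 3600 s = 1.7892×10^5 s: μ = 4π²r³/T² = 27656.0 km³/s².
Semi-major axis of the transfer orbit: a_t = (28200 + 12700)/2 = 20450 km.
Circular speed at r₁: v₁ = √(μ/r₁) = √(27656.0/28200) = 0.9903 km/s.
On the transfer ellipse at r₁, v² = μ(2/r − 1/a) gives v_a = √[μ(2/r₁ − 1/a_t)] = 0.7804 km/s.
First burn Δv₁ = |v_a − v₁| = 0.2099 km/s.
Circular speed at r₂: v₂ = √(μ/r₂) = 1.4757 km/s.
Transfer-orbit speed at r₂: v_p = √[μ(2/r₂ − 1/a_t)] = 1.7329 km/s.
Second burn Δv₂ = |v₂ − v_p| = 0.2572 km/s.
Δv = Δv₁ + Δv₂ = 0.2099 + 0.2572 = 0.4671 km/s.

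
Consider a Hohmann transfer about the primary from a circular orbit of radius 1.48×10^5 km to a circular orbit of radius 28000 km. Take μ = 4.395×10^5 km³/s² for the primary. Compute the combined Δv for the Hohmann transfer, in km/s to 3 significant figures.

Δv = 1.93 km/s

The Hohmann ellipse has a_t = (r₁ + r₂)/2 = 88000 km.
Circular speed at r₁: v₁ = √(μ/r₁) = √(4.395×10^5/1.480×10^5) = 1.72325 km/s.
Transfer-orbit speed at r₁ (vis-viva equation): v_a = √[μ(2/r₁ − 1/a_t)] = 0.972045 km/s.
First burn Δv₁ = |v_a − v₁| = 0.7512 km/s.
At r₂, v₂ = √(μ/r₂) = 3.962 km/s.
Transfer-orbit speed at r₂: v_p = √[μ(2/r₂ − 1/a_t)] = 5.138 km/s.
Second burn Δv₂ = |v₂ − v_p| = 1.176 km/s.
Total Δv = Δv₁ + Δv₂ = 1.927 km/s.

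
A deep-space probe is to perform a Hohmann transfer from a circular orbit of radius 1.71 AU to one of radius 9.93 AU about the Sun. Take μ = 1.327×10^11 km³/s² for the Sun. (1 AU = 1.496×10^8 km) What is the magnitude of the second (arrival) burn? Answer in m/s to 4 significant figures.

In km: r₁ = 1.71 × 1.496×10^8 = 2.55816×10^8 km; r₂ = 9.93 × 1.496×10^8 = 1.485528×10^9 km.
Transfer-ellipse semi-major axis a_t = (r₁ + r₂)/2 = (2.55816×10^8 + 1.485528×10^9)/2 = 8.70672×10^8 km.
On the circular orbit at r = 1.485528×10^9 km, v_c = √(μ/r) = 9.451 km/s.
Vis-viva on the transfer ellipse at r = 1.485528×10^9 km gives v_t = √[μ(2/r − 1/a_t)] = 5.123 km/s.
Δv₂ = |v_t − v_c| = |5.123 − 9.451| = 4.328 km/s.

Δv₂ = 4328 m/s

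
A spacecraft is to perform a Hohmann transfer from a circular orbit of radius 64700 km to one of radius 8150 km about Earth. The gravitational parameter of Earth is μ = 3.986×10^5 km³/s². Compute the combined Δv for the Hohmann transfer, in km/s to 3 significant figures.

Δv = 3.64 km/s

Transfer-ellipse semi-major axis a_t = (r₁ + r₂)/2 = (64700 + 8150)/2 = 36425 km.
At r₁ the circular-orbit speed is v₁ = √(μ/r₁) = 2.482 km/s.
On the transfer ellipse at r₁, vis-viva gives v_a = √[μ(2/r₁ − 1/a_t)] = 1.174 km/s.
First burn Δv₁ = |v_a − v₁| = 1.308 km/s.
Circular speed at r₂: v₂ = √(μ/r₂) = 6.9934 km/s.
Transfer-orbit speed at r₂: v_p = √[μ(2/r₂ − 1/a_t)] = 9.3206 km/s.
Second burn Δv₂ = |v₂ − v_p| = 2.327 km/s.
Δv = Δv₁ + Δv₂ = 1.308 + 2.327 = 3.635 km/s.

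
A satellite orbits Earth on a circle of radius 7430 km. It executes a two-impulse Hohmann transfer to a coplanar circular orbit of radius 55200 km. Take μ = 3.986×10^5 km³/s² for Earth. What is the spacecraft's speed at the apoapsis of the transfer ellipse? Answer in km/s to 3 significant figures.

v = 1.31 km/s

The Hohmann ellipse has a_t = (r₁ + r₂)/2 = 31315 km.
The apoapsis of the transfer ellipse is at r = 55200 km.
From the vis-viva equation, v = √[μ(2/r − 1/a_t)] = 1.309 km/s.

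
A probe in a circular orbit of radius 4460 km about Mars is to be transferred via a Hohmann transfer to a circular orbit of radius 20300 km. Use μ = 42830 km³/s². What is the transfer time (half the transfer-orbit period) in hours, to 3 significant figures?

The Hohmann ellipse has a_t = (r₁ + r₂)/2 = 12380 km.
Transfer time t = π√(a_t³/μ) = π√((12380)³ / 42830) = 20910 s.
Converting: 20910 s ÷ 3600 s/hour = 5.81 hours.

t = 5.81 hours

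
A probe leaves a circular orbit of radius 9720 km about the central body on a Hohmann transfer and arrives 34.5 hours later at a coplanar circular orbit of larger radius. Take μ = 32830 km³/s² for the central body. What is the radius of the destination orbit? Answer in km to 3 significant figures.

Transfer time t = 34.5 hours = 1.242×10^5 s, and t = π√(a_t³/μ).
So a_t = (μ t²/π²)^(1/3) = (32830 × (1.242×10^5)² / π²)^(1/3) = 37160 km.
Since a_t = (r₁ + r₂)/2, r₂ = 2a_t − r₁ = 2×37160 − 9720 = 64600 km.

r₂ = 64600 km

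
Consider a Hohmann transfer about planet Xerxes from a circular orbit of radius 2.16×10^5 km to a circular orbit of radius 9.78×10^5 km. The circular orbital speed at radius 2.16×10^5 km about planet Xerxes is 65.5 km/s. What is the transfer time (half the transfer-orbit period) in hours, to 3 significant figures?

From the circular-orbit relation v² = μ/r at r = 2.16×10^5 km: μ = v²r = (65.5)² × 2.16×10^5 = 9.26694×10^8 km³/s².
Transfer-ellipse semi-major axis a_t = (r₁ + r₂)/2 = (2.160×10^5 + 9.780×10^5)/2 = 5.970×10^5 km.
Transfer time t = π√(a_t³/μ) = π√((5.970×10^5)³ / 9.26694×10^8) = 47600 s.
Converting: 47600 s ÷ 3600 s/hour = 13.2 hours.

t = 13.2 hours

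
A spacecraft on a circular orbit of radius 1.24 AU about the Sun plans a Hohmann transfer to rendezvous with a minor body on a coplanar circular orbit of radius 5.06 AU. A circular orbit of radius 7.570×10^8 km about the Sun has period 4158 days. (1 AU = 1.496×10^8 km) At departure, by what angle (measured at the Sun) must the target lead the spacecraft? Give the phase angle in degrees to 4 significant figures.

φ = 91.59°

From Kepler's third law T² = 4π²r³/μ at r = 7.570×10^8 km, T = 4158 days = 4158 × 86400 s = 3.592512×10^8 s: μ = 4π²r³/T² = 1.32694×10^11 km³/s².
In km: r₁ = 1.24 × 1.496×10^8 = 1.85504×10^8 km; r₂ = 5.06 × 1.496×10^8 = 7.56976×10^8 km.
Transfer-ellipse semi-major axis a_t = (r₁ + r₂)/2 = (1.85504×10^8 + 7.56976×10^8)/2 = 4.7124×10^8 km.
Transfer time t = π√(a_t³/μ) = 8.822×10^7 s.
The target's mean motion on its circular orbit is ω₂ = √(μ/r₂³) = 1.749×10^-8 rad/s.
Angle swept by the target during transfer: ω₂·t = 1.543 rad = 88.41°.
Arrival is 180° from departure on the ellipse, so φ = 180° − 88.41° = 91.59°.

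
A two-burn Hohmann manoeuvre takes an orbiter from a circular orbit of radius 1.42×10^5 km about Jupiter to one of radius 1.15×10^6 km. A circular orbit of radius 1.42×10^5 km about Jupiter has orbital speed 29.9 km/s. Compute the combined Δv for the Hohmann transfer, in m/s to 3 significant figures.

Δv = 15600 m/s

From the circular-orbit relation v² = μ/r at r = 1.42×10^5 km: μ = v²r = (29.9)² × 1.42×10^5 = 1.26949×10^8 km³/s².
Transfer-ellipse semi-major axis a_t = (r₁ + r₂)/2 = (1.420×10^5 + 1.150×10^6)/2 = 6.460×10^5 km.
At r₁ the circular-orbit speed is v₁ = √(μ/r₁) = 29.9000 km/s.
On the transfer ellipse at r₁, v² = μ(2/r − 1/a) gives v_p = √[μ(2/r₁ − 1/a_t)] = 39.8937 km/s.
First burn Δv₁ = |v_p − v₁| = 9.9937 km/s.
Circular speed at r₂: v₂ = √(μ/r₂) = 10.5067 km/s.
Transfer-orbit speed at r₂: v_a = √[μ(2/r₂ − 1/a_t)] = 4.92600 km/s.
Second burn Δv₂ = |v₂ − v_a| = 5.5807 km/s.
Total Δv = Δv₁ + Δv₂ = 15.57 km/s.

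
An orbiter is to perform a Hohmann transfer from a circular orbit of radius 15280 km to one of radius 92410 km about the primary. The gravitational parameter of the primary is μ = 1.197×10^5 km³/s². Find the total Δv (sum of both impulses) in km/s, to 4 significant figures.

Δv = 1.400 km/s

Transfer-ellipse semi-major axis a_t = (r₁ + r₂)/2 = (15280 + 92410)/2 = 53845 km.
Circular speed at r₁: v₁ = √(μ/r₁) = √(1.197×10^5/15280) = 2.7989 km/s.
Transfer-orbit speed at r₁ (vis-viva equation): v_p = √[μ(2/r₁ − 1/a_t)] = 3.6667 km/s.
First burn Δv₁ = |v_p − v₁| = 0.8678 km/s.
At r₂, v₂ = √(μ/r₂) = 1.1381 km/s.
Transfer-orbit speed at r₂: v_a = √[μ(2/r₂ − 1/a_t)] = 0.60628 km/s.
Second burn Δv₂ = |v₂ − v_a| = 0.5318 km/s.
Δv = Δv₁ + Δv₂ = 0.8678 + 0.5318 = 1.400 km/s.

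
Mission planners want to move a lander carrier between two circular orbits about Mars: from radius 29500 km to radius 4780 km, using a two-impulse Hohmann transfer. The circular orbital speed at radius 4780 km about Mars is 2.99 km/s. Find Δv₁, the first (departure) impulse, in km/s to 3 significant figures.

From the circular-orbit relation v² = μ/r at r = 4780 km: μ = v²r = (2.99)² × 4780 = 42733.7 km³/s².
Semi-major axis of the transfer orbit: a_t = (29500 + 4780)/2 = 17140 km.
On the circular orbit at r = 29500 km, v_c = √(μ/r) = 1.2036 km/s.
Vis-viva on the transfer ellipse at r = 29500 km gives v_t = √[μ(2/r − 1/a_t)] = 0.63560 km/s.
Δv₁ = |v_t − v_c| = |0.63560 − 1.2036| = 0.5680 km/s.

Δv₁ = 0.568 km/s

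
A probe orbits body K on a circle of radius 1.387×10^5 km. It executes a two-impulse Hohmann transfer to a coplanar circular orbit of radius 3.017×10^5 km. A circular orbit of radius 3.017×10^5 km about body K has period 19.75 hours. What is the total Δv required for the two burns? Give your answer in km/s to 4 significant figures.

Δv = 12.21 km/s

From Kepler's third law T² = 4π²r³/μ at r = 3.017×10^5 km, T = 19.75 hours = 19.75 × 3600 s = 71100 s: μ = 4π²r³/T² = 2.14460×10^8 km³/s².
Transfer-ellipse semi-major axis a_t = (r₁ + r₂)/2 = (1.387×10^5 + 3.017×10^5)/2 = 2.202×10^5 km.
At r₁ the circular-orbit speed is v₁ = √(μ/r₁) = 39.322 km/s.
Transfer-orbit speed at r₁ (v² = μ(2/r − 1/a)): v_p = √[μ(2/r₁ − 1/a_t)] = 46.027 km/s.
First burn Δv₁ = |v_p − v₁| = 6.705 km/s.
Circular speed at r₂: v₂ = √(μ/r₂) = 26.662 km/s.
Transfer-orbit speed at r₂: v_a = √[μ(2/r₂ − 1/a_t)] = 21.160 km/s.
Second burn Δv₂ = |v₂ − v_a| = 5.502 km/s.
Δv = Δv₁ + Δv₂ = 6.705 + 5.502 = 12.21 km/s.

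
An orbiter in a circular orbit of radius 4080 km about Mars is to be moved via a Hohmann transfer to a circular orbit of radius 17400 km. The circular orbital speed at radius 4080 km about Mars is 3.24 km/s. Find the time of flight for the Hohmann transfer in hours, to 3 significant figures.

From the circular-orbit relation v² = μ/r at r = 4080 km: μ = v²r = (3.24)² × 4080 = 42830.2 km³/s².
Semi-major axis of the transfer orbit: a_t = (4080 + 17400)/2 = 10740 km.
Transfer time t = π√(a_t³/μ) = π√((10740)³ / 42830.2) = 16900 s.
Converting: 16900 s ÷ 3600 s/hour = 4.69 hours.

t = 4.69 hours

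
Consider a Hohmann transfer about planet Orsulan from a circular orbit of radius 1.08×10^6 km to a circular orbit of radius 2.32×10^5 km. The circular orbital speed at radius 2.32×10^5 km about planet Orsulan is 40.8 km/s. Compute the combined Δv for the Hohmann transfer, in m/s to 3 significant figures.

Δv = 19200 m/s

From the circular-orbit relation v² = μ/r at r = 2.32×10^5 km: μ = v²r = (40.8)² × 2.32×10^5 = 3.86196×10^8 km³/s².
Transfer-ellipse semi-major axis a_t = (r₁ + r₂)/2 = (1.080×10^6 + 2.320×10^5)/2 = 6.560×10^5 km.
Circular speed at r₁: v₁ = √(μ/r₁) = √(3.86196×10^8/1.080×10^6) = 18.910 km/s.
Transfer-orbit speed at r₁ (vis-viva equation): v_a = √[μ(2/r₁ − 1/a_t)] = 11.246 km/s.
First burn Δv₁ = |v_a − v₁| = 7.664 km/s.
Circular speed at r₂: v₂ = √(μ/r₂) = 40.80 km/s.
Transfer-orbit speed at r₂: v_p = √[μ(2/r₂ − 1/a_t)] = 52.35 km/s.
Second burn Δv₂ = |v₂ − v_p| = 11.55 km/s.
Total Δv = Δv₁ + Δv₂ = 19.21 km/s.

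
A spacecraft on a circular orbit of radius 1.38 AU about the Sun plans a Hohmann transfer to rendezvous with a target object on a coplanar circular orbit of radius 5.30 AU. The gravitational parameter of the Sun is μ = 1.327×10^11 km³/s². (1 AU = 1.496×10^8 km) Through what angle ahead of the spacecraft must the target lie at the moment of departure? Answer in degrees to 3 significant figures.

In km: r₁ = 1.38 × 1.496×10^8 = 2.06448×10^8 km; r₂ = 5.30 × 1.496×10^8 = 7.9288×10^8 km.
Semi-major axis of the transfer orbit: a_t = (2.06448×10^8 + 7.9288×10^8)/2 = 4.99664×10^8 km.
The half-period of the transfer ellipse is t = π√(a_t³/μ) = 9.63233×10^7 s.
The target's mean motion on its circular orbit is ω₂ = √(μ/r₂³) = 1.63164×10^-8 rad/s.
Angle swept by the target during transfer: ω₂·t = 1.57165 rad = 90.049°.
The spacecraft traverses 180° on the transfer ellipse, so the target must lead by 180° − 90.049° = 90.0°.

φ = 90.0°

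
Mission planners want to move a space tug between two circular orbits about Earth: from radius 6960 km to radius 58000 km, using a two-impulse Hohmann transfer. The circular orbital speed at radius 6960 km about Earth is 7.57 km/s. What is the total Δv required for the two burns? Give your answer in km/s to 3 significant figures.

Δv = 3.95 km/s

From the circular-orbit relation v² = μ/r at r = 6960 km: μ = v²r = (7.57)² × 6960 = 3.98842×10^5 km³/s².
The Hohmann ellipse has a_t = (r₁ + r₂)/2 = 32480 km.
At r₁ the circular-orbit speed is v₁ = √(μ/r₁) = 7.5700 km/s.
On the transfer ellipse at r₁, vis-viva gives v_p = √[μ(2/r₁ − 1/a_t)] = 10.116 km/s.
First burn Δv₁ = |v_p − v₁| = 2.546 km/s.
At r₂, v₂ = √(μ/r₂) = 2.622 km/s.
Transfer-orbit speed at r₂: v_a = √[μ(2/r₂ − 1/a_t)] = 1.214 km/s.
Second burn Δv₂ = |v₂ − v_a| = 1.408 km/s.
Total Δv = Δv₁ + Δv₂ = 3.954 km/s.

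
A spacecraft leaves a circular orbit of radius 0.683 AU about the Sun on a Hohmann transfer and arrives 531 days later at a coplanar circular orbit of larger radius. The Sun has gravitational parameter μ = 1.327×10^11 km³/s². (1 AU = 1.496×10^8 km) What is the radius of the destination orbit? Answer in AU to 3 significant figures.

r₂ = 3.39 AU

In km: r₁ = 0.683 × 1.496×10^8 = 1.021768×10^8 km.
Transfer time t = 531 days = 4.58784×10^7 s, and t = π√(a_t³/μ).
So a_t = (μ t²/π²)^(1/3) = (1.327×10^11 × (4.58784×10^7)² / π²)^(1/3) = 3.0474×10^8 km.
Since a_t = (r₁ + r₂)/2, r₂ = 2a_t − r₁ = 2×3.0474×10^8 − 1.021768×10^8 = 5.073032×10^8 km.
In AU: r₂ = 5.073032×10^8 / 1.496×10^8 = 3.39 AU.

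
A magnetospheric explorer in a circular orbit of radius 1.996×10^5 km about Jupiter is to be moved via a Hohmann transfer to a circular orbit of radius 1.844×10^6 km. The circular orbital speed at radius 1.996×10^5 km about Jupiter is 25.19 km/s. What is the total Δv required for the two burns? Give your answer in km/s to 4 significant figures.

From the circular-orbit relation v² = μ/r at r = 1.996×10^5 km: μ = v²r = (25.19)² × 1.996×10^5 = 1.26653×10^8 km³/s².
Semi-major axis of the transfer orbit: a_t = (1.996×10^5 + 1.844×10^6)/2 = 1.0218×10^6 km.
Circular speed at r₁: v₁ = √(μ/r₁) = √(1.26653×10^8/1.996×10^5) = 25.1900 km/s.
Transfer-orbit speed at r₁ (vis-viva equation): v_p = √[μ(2/r₁ − 1/a_t)] = 33.8396 km/s.
First burn Δv₁ = |v_p − v₁| = 8.6496 km/s.
Circular speed at r₂: v₂ = √(μ/r₂) = 8.2876 km/s.
Transfer-orbit speed at r₂: v_a = √[μ(2/r₂ − 1/a_t)] = 3.6629 km/s.
Second burn Δv₂ = |v₂ − v_a| = 4.6247 km/s.
Total Δv = Δv₁ + Δv₂ = 13.27 km/s.

Δv = 13.27 km/s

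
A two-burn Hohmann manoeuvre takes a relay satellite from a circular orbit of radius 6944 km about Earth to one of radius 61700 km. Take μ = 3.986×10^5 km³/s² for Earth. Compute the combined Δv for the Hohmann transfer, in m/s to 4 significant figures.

The Hohmann ellipse has a_t = (r₁ + r₂)/2 = 34322 km.
Circular speed at r₁: v₁ = √(μ/r₁) = √(3.986×10^5/6944) = 7.5764 km/s.
Transfer-orbit speed at r₁ (v² = μ(2/r − 1/a)): v_p = √[μ(2/r₁ − 1/a_t)] = 10.158 km/s.
First burn Δv₁ = |v_p − v₁| = 2.582 km/s.
At r₂, v₂ = √(μ/r₂) = 2.5417 km/s.
Transfer-orbit speed at r₂: v_a = √[μ(2/r₂ − 1/a_t)] = 1.1433 km/s.
Second burn Δv₂ = |v₂ − v_a| = 1.398 km/s.
Δv = Δv₁ + Δv₂ = 2.582 + 1.398 = 3.980 km/s.

Δv = 3980 m/s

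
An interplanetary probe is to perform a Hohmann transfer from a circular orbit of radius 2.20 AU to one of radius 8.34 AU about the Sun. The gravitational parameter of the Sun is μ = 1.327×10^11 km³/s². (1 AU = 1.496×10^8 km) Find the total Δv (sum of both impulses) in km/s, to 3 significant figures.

Δv = 8.83 km/s

In km: r₁ = 2.20 × 1.496×10^8 = 3.2912×10^8 km; r₂ = 8.34 × 1.496×10^8 = 1.247664×10^9 km.
Transfer-ellipse semi-major axis a_t = (r₁ + r₂)/2 = (3.2912×10^8 + 1.247664×10^9)/2 = 7.88392×10^8 km.
Circular speed at r₁: v₁ = √(μ/r₁) = √(1.327×10^11/3.2912×10^8) = 20.08 km/s.
Transfer-orbit speed at r₁ (v² = μ(2/r − 1/a)): v_p = √[μ(2/r₁ − 1/a_t)] = 25.26 km/s.
First burn Δv₁ = |v_p − v₁| = 5.180 km/s.
At r₂, v₂ = √(μ/r₂) = 10.313 km/s.
Transfer-orbit speed at r₂: v_a = √[μ(2/r₂ − 1/a_t)] = 6.6634 km/s.
Second burn Δv₂ = |v₂ − v_a| = 3.650 km/s.
Δv = Δv₁ + Δv₂ = 5.180 + 3.650 = 8.830 km/s.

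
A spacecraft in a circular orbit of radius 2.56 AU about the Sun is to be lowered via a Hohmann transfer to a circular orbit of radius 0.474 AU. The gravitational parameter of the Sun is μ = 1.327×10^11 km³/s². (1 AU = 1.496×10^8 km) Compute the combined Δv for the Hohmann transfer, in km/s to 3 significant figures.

Δv = 21.1 km/s

In km: r₁ = 2.56 × 1.496×10^8 = 3.82976×10^8 km; r₂ = 0.474 × 1.496×10^8 = 7.09104×10^7 km.
The Hohmann ellipse has a_t = (r₁ + r₂)/2 = 2.269432×10^8 km.
Circular speed at r₁: v₁ = √(μ/r₁) = √(1.327×10^11/3.82976×10^8) = 18.614 km/s.
Transfer-orbit speed at r₁ (v² = μ(2/r − 1/a)): v_a = √[μ(2/r₁ − 1/a_t)] = 10.405 km/s.
First burn Δv₁ = |v_a − v₁| = 8.209 km/s.
Circular speed at r₂: v₂ = √(μ/r₂) = 43.26 km/s.
Transfer-orbit speed at r₂: v_p = √[μ(2/r₂ − 1/a_t)] = 56.20 km/s.
Second burn Δv₂ = |v₂ − v_p| = 12.94 km/s.
Total Δv = Δv₁ + Δv₂ = 21.15 km/s.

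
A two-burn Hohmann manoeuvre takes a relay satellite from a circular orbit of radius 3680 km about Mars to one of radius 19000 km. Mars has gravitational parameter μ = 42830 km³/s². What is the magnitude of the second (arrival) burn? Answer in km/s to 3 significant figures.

Semi-major axis of the transfer orbit: a_t = (3680 + 19000)/2 = 11340 km.
Circular speed at r = 19000 km: v_c = √(μ/r) = 1.5014 km/s.
Transfer-orbit speed at the same r (vis-viva, a = a_t): v_t = √[μ(2/r − 1/a_t)] = 0.85529 km/s.
Δv₂ = |v_t − v_c| = |0.85529 − 1.5014| = 0.6461 km/s.

Δv₂ = 0.646 km/s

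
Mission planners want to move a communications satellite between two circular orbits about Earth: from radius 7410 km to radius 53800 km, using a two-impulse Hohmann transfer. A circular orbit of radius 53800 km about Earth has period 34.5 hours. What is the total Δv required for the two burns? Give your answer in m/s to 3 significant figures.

Δv = 3770 m/s

From Kepler's third law T² = 4π²r³/μ at r = 53800 km, T = 34.5 hours = 34.5 × 3600 s = 1.242×10^5 s: μ = 4π²r³/T² = 3.98532×10^5 km³/s².
Semi-major axis of the transfer orbit: a_t = (7410 + 53800)/2 = 30605 km.
Circular speed at r₁: v₁ = √(μ/r₁) = √(3.98532×10^5/7410) = 7.3337 km/s.
On the transfer ellipse at r₁, vis-viva equation gives v_p = √[μ(2/r₁ − 1/a_t)] = 9.7234 km/s.
First burn Δv₁ = |v_p − v₁| = 2.390 km/s.
At r₂, v₂ = √(μ/r₂) = 2.72170 km/s.
Transfer-orbit speed at r₂: v_a = √[μ(2/r₂ − 1/a_t)] = 1.33922 km/s.
Second burn Δv₂ = |v₂ − v_a| = 1.382 km/s.
Δv = Δv₁ + Δv₂ = 2.390 + 1.382 = 3.772 km/s.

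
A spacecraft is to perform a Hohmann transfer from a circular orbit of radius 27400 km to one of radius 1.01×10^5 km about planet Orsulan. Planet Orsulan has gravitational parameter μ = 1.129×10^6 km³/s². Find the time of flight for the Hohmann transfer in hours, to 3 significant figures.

The Hohmann ellipse has a_t = (r₁ + r₂)/2 = 64200 km.
Transfer time t = π√(a_t³/μ) = π√((64200)³ / 1.129×10^6) = 48100 s.
Converting: 48100 s ÷ 3600 s/hour = 13.4 hours.

t = 13.4 hours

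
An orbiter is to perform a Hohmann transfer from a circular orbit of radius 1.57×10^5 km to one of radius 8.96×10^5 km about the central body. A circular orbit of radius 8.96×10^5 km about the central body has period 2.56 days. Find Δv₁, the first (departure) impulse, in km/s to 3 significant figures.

Δv₁ = 18.5 km/s

From Kepler's third law T² = 4π²r³/μ at r = 8.96×10^5 km, T = 2.56 days = 2.56 × 86400 s = 2.21184×10^5 s: μ = 4π²r³/T² = 5.80465×10^8 km³/s².
The Hohmann ellipse has a_t = (r₁ + r₂)/2 = 5.265×10^5 km.
On the circular orbit at r = 1.570×10^5 km, v_c = √(μ/r) = 60.80 km/s.
Vis-viva on the transfer ellipse at r = 1.570×10^5 km gives v_t = √[μ(2/r − 1/a_t)] = 79.32 km/s.
Δv₁ = |v_t − v_c| = |79.32 − 60.80| = 18.52 km/s.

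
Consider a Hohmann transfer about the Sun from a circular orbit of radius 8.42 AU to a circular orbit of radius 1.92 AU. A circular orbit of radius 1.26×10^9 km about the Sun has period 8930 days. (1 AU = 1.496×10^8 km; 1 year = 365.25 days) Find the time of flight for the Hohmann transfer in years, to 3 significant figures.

t = 5.88 years

From Kepler's third law T² = 4π²r³/μ at r = 1.26×10^9 km, T = 8930 days = 8930 × 86400 s = 7.71552×10^8 s: μ = 4π²r³/T² = 1.32660×10^11 km³/s².
In km: r₁ = 8.42 × 1.496×10^8 = 1.259632×10^9 km; r₂ = 1.92 × 1.496×10^8 = 2.87232×10^8 km.
Transfer-ellipse semi-major axis a_t = (r₁ + r₂)/2 = (1.259632×10^9 + 2.87232×10^8)/2 = 7.73432×10^8 km.
Transfer time t = π√(a_t³/μ) = π√((7.73432×10^8)³ / 1.32660×10^11) = 1.855×10^8 s.
Converting: 1.855×10^8 s ÷ 3.15576×10^7 s/year (365.25 × 86400) = 5.88 years.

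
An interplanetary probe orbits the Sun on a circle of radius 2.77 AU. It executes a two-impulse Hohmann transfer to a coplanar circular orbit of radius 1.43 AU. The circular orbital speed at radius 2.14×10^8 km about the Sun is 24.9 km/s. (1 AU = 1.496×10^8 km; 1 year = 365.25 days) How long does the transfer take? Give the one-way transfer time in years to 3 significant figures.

t = 1.52 years

From the circular-orbit relation v² = μ/r at r = 2.14×10^8 km: μ = v²r = (24.9)² × 2.14×10^8 = 1.32682×10^11 km³/s².
In km: r₁ = 2.77 × 1.496×10^8 = 4.14392×10^8 km; r₂ = 1.43 × 1.496×10^8 = 2.13928×10^8 km.
Transfer-ellipse semi-major axis a_t = (r₁ + r₂)/2 = (4.14392×10^8 + 2.13928×10^8)/2 = 3.1416×10^8 km.
Half the transfer-orbit period gives t = π√(a_t³/μ) = 4.803×10^7 s.
Converting: 4.803×10^7 s ÷ 3.15576×10^7 s/year (365.25 × 86400) = 1.52 years.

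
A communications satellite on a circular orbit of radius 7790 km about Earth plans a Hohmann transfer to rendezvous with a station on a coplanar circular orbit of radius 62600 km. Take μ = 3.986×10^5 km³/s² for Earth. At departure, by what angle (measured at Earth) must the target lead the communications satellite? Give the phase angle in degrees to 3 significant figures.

φ = 104°

Transfer-ellipse semi-major axis a_t = (r₁ + r₂)/2 = (7790 + 62600)/2 = 35195 km.
The half-period of the transfer ellipse is t = π√(a_t³/μ) = 32855 s.
Target angular speed ω₂ = √(μ/r₂³) = 4.0309×10^-5 rad/s.
Angle swept by the target during transfer: ω₂·t = 1.3244 rad = 75.88°.
The communications satellite traverses 180° on the transfer ellipse, so the target must lead by 180° − 75.88° = 104°.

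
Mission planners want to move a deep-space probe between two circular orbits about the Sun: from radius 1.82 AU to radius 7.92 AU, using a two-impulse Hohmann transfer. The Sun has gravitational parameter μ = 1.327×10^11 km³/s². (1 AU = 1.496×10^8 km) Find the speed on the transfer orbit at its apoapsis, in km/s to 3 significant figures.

v = 6.47 km/s

In km: r₁ = 1.82 × 1.496×10^8 = 2.72272×10^8 km; r₂ = 7.92 × 1.496×10^8 = 1.184832×10^9 km.
Semi-major axis of the transfer orbit: a_t = (2.72272×10^8 + 1.184832×10^9)/2 = 7.28552×10^8 km.
The apoapsis of the transfer ellipse is at r = 1.184832×10^9 km.
From the vis-viva equation, v = √[μ(2/r − 1/a_t)] = 6.470 km/s.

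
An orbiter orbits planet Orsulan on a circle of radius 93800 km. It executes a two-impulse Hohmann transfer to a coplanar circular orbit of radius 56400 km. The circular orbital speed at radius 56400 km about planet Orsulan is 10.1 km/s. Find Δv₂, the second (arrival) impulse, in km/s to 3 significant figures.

Δv₂ = 1.19 km/s

From the circular-orbit relation v² = μ/r at r = 56400 km: μ = v²r = (10.1)² × 56400 = 5.75336×10^6 km³/s².
Transfer-ellipse semi-major axis a_t = (r₁ + r₂)/2 = (93800 + 56400)/2 = 75100 km.
On the circular orbit at r = 56400 km, v_c = √(μ/r) = 10.100 km/s.
Vis-viva on the transfer ellipse at r = 56400 km gives v_t = √[μ(2/r − 1/a_t)] = 11.288 km/s.
Δv₂ = |v_t − v_c| = |11.288 − 10.100| = 1.188 km/s.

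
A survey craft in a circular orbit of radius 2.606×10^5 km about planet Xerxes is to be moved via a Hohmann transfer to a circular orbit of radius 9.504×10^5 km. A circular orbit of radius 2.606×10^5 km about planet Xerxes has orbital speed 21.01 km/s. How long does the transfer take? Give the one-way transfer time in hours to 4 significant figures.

t = 38.34 hours

From the circular-orbit relation v² = μ/r at r = 2.606×10^5 km: μ = v²r = (21.01)² × 2.606×10^5 = 1.15034×10^8 km³/s².
The Hohmann ellipse has a_t = (r₁ + r₂)/2 = 6.055×10^5 km.
By Kepler's third law the transfer-orbit period is T = 2π√(a_t³/μ), so t = T/2 = 1.3801×10^5 s.
Converting: 1.3801×10^5 s ÷ 3600 s/hour = 38.34 hours.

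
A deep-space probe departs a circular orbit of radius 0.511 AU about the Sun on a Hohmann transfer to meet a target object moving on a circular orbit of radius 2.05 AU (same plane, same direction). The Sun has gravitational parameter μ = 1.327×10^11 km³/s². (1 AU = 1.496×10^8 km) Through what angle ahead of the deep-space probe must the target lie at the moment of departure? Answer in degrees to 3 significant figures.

In km: r₁ = 0.511 × 1.496×10^8 = 7.64456×10^7 km; r₂ = 2.05 × 1.496×10^8 = 3.0668×10^8 km.
Transfer-ellipse semi-major axis a_t = (r₁ + r₂)/2 = (7.64456×10^7 + 3.0668×10^8)/2 = 1.915628×10^8 km.
The half-period of the transfer ellipse is t = π√(a_t³/μ) = 2.28655×10^7 s.
The target's mean motion on its circular orbit is ω₂ = √(μ/r₂³) = 6.78277×10^-8 rad/s.
Angle swept by the target during transfer: ω₂·t = 1.5509 rad = 88.86°.
Arrival is 180° from departure on the ellipse, so φ = 180° − 88.86° = 91.1°.

φ = 91.1°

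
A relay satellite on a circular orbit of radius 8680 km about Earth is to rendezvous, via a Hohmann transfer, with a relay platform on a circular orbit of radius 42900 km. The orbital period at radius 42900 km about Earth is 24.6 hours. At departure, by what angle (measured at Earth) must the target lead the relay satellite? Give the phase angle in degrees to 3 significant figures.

φ = 96.1°

From Kepler's third law T² = 4π²r³/μ at r = 42900 km, T = 24.6 hours = 24.6 × 3600 s = 88560 s: μ = 4π²r³/T² = 3.97426×10^5 km³/s².
Semi-major axis of the transfer orbit: a_t = (8680 + 42900)/2 = 25790 km.
Transfer time t = π√(a_t³/μ) = 20639 s.
Target angular speed ω₂ = √(μ/r₂³) = 7.0948×10^-5 rad/s.
Angle swept by the target during transfer: ω₂·t = 1.4643 rad = 83.90°.
Arrival is 180° from departure on the ellipse, so φ = 180° − 83.90° = 96.1°.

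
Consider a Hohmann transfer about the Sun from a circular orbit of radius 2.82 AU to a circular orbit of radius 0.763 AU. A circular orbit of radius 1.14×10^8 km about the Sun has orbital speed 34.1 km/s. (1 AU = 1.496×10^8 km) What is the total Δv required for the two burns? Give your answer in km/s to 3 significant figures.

Δv = 14.8 km/s

From the circular-orbit relation v² = μ/r at r = 1.14×10^8 km: μ = v²r = (34.1)² × 1.14×10^8 = 1.32560×10^11 km³/s².
In km: r₁ = 2.82 × 1.496×10^8 = 4.21872×10^8 km; r₂ = 0.763 × 1.496×10^8 = 1.141448×10^8 km.
Transfer-ellipse semi-major axis a_t = (r₁ + r₂)/2 = (4.21872×10^8 + 1.141448×10^8)/2 = 2.680084×10^8 km.
Circular speed at r₁: v₁ = √(μ/r₁) = √(1.32560×10^11/4.21872×10^8) = 17.7262 km/s.
Transfer-orbit speed at r₁ (vis-viva): v_a = √[μ(2/r₁ − 1/a_t)] = 11.5683 km/s.
First burn Δv₁ = |v_a − v₁| = 6.1579 km/s.
At r₂, v₂ = √(μ/r₂) = 34.0784 km/s.
Transfer-orbit speed at r₂: v_p = √[μ(2/r₂ − 1/a_t)] = 42.7558 km/s.
Second burn Δv₂ = |v₂ − v_p| = 8.6774 km/s.
Total Δv = Δv₁ + Δv₂ = 14.84 km/s.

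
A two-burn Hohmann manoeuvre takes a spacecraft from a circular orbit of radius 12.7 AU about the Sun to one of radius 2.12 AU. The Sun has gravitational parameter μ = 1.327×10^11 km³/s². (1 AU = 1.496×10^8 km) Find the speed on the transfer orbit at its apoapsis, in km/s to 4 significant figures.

v = 4.470 km/s

In km: r₁ = 12.7 × 1.496×10^8 = 1.89992×10^9 km; r₂ = 2.12 × 1.496×10^8 = 3.17152×10^8 km.
The Hohmann ellipse has a_t = (r₁ + r₂)/2 = 1.108536×10^9 km.
At apoapsis, r = 1.89992×10^9 km.
From the vis-viva equation, v = √[μ(2/r − 1/a_t)] = 4.470 km/s.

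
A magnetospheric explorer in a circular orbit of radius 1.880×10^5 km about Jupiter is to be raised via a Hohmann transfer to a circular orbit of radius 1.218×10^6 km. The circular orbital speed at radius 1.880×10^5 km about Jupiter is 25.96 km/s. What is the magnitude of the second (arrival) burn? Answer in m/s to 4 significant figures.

Δv₂ = 4925 m/s

From the circular-orbit relation v² = μ/r at r = 1.880×10^5 km: μ = v²r = (25.96)² × 1.880×10^5 = 1.26697×10^8 km³/s².
The Hohmann ellipse has a_t = (r₁ + r₂)/2 = 7.030×10^5 km.
Circular speed at r = 1.218×10^6 km: v_c = √(μ/r) = 10.199 km/s.
Transfer-orbit speed at the same r (vis-viva, a = a_t): v_t = √[μ(2/r − 1/a_t)] = 5.2743 km/s.
Δv₂ = |v_t − v_c| = |5.2743 − 10.199| = 4.925 km/s.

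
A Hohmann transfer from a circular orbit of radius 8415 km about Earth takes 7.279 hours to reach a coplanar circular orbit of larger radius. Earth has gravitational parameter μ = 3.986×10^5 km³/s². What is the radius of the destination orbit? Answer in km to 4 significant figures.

Transfer time t = 7.279 hours = 26204.4 s, and t = π√(a_t³/μ).
So a_t = (μ t²/π²)^(1/3) = (3.986×10^5 × (26204.4)² / π²)^(1/3) = 30269 km.
Since a_t = (r₁ + r₂)/2, r₂ = 2a_t − r₁ = 2×30269 − 8415 = 52123 km.

r₂ = 52120 km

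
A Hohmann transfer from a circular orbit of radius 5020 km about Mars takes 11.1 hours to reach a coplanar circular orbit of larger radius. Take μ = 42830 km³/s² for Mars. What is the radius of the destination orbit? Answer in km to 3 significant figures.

Transfer time t = 11.1 hours = 39960 s, and t = π√(a_t³/μ).
So a_t = (μ t²/π²)^(1/3) = (42830 × (39960)² / π²)^(1/3) = 19065 km.
Since a_t = (r₁ + r₂)/2, r₂ = 2a_t − r₁ = 2×19065 − 5020 = 33110 km.

r₂ = 33100 km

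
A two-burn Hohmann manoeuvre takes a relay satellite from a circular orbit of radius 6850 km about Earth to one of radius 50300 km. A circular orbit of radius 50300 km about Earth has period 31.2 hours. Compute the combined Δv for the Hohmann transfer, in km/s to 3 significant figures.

From Kepler's third law T² = 4π²r³/μ at r = 50300 km, T = 31.2 hours = 31.2 × 3600 s = 1.1232×10^5 s: μ = 4π²r³/T² = 3.98244×10^5 km³/s².
The Hohmann ellipse has a_t = (r₁ + r₂)/2 = 28575 km.
At r₁ the circular-orbit speed is v₁ = √(μ/r₁) = 7.62482 km/s.
On the transfer ellipse at r₁, vis-viva gives v_p = √[μ(2/r₁ − 1/a_t)] = 10.1163 km/s.
First burn Δv₁ = |v_p − v₁| = 2.4915 km/s.
At r₂, v₂ = √(μ/r₂) = 2.8138 km/s.
Transfer-orbit speed at r₂: v_a = √[μ(2/r₂ − 1/a_t)] = 1.3777 km/s.
Second burn Δv₂ = |v₂ − v_a| = 1.4361 km/s.
Δv = Δv₁ + Δv₂ = 2.4915 + 1.4361 = 3.928 km/s.

Δv = 3.93 km/s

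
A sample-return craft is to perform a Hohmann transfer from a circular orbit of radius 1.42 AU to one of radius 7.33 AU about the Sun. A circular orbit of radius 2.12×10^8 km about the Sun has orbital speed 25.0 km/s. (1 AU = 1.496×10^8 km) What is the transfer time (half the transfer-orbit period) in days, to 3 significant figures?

t = 1670 days

From the circular-orbit relation v² = μ/r at r = 2.12×10^8 km: μ = v²r = (25.0)² × 2.12×10^8 = 1.32500×10^11 km³/s².
In km: r₁ = 1.42 × 1.496×10^8 = 2.12432×10^8 km; r₂ = 7.33 × 1.496×10^8 = 1.096568×10^9 km.
The Hohmann ellipse has a_t = (r₁ + r₂)/2 = 6.545×10^8 km.
By Kepler's third law the transfer-orbit period is T = 2π√(a_t³/μ), so t = T/2 = 1.445×10^8 s.
Converting: 1.445×10^8 s ÷ 86400 s/day = 1670 days.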